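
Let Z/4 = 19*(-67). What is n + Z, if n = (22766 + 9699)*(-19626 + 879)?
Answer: -608626447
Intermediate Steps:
n = -608621355 (n = 32465*(-18747) = -608621355)
Z = -5092 (Z = 4*(19*(-67)) = 4*(-1273) = -5092)
n + Z = -608621355 - 5092 = -608626447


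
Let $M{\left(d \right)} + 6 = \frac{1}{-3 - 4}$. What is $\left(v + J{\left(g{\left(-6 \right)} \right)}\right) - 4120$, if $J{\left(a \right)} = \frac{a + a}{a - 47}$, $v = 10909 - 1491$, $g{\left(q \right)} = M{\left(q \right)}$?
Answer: $\frac{985471}{186} \approx 5298.2$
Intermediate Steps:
$M{\left(d \right)} = - \frac{43}{7}$ ($M{\left(d \right)} = -6 + \frac{1}{-3 - 4} = -6 + \frac{1}{-7} = -6 - \frac{1}{7} = - \frac{43}{7}$)
$g{\left(q \right)} = - \frac{43}{7}$
$v = 9418$
$J{\left(a \right)} = \frac{2 a}{-47 + a}$
$\left(v + J{\left(g{\left(-6 \right)} \right)}\right) - 4120 = \left(9418 + 2 \left(- \frac{43}{7}\right) \frac{1}{-47 - \frac{43}{7}}\right) - 4120 = \left(9418 + 2 \left(- \frac{43}{7}\right) \frac{1}{- \frac{372}{7}}\right) - 4120 = \left(9418 + 2 \left(- \frac{43}{7}\right) \left(- \frac{7}{372}\right)\right) - 4120 = \left(9418 + \frac{43}{186}\right) - 4120 = \frac{1751791}{186} - 4120 = \frac{985471}{186}$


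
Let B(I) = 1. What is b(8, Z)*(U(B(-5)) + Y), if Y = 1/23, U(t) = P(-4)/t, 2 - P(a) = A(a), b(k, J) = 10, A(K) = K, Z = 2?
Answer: 1390/23 ≈ 60.435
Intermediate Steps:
P(a) = 2 - a
U(t) = 6/t (U(t) = (2 - 1*(-4))/t = (2 + 4)/t = 6/t)
Y = 1/23 ≈ 0.043478
b(8, Z)*(U(B(-5)) + Y) = 10*(6/1 + 1/23) = 10*(6*1 + 1/23) = 10*(6 + 1/23) = 10*(139/23) = 1390/23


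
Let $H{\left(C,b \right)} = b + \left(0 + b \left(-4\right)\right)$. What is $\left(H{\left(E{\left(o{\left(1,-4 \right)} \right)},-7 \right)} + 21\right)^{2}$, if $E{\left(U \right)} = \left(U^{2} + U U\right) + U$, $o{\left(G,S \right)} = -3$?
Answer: $1764$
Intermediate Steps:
$E{\left(U \right)} = U + 2 U^{2}$ ($E{\left(U \right)} = \left(U^{2} + U^{2}\right) + U = 2 U^{2} + U = U + 2 U^{2}$)
$H{\left(C,b \right)} = - 3 b$ ($H{\left(C,b \right)} = b + \left(0 - 4 b\right) = b - 4 b = - 3 b$)
$\left(H{\left(E{\left(o{\left(1,-4 \right)} \right)},-7 \right)} + 21\right)^{2} = \left(\left(-3\right) \left(-7\right) + 21\right)^{2} = \left(21 + 21\right)^{2} = 42^{2} = 1764$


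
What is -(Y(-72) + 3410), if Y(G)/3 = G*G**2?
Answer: 1116334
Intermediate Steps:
Y(G) = 3*G**3 (Y(G) = 3*(G*G**2) = 3*G**3)
-(Y(-72) + 3410) = -(3*(-72)**3 + 3410) = -(3*(-373248) + 3410) = -(-1119744 + 3410) = -1*(-1116334) = 1116334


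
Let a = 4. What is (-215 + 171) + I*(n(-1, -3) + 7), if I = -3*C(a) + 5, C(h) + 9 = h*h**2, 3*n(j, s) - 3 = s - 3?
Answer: -1004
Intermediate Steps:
n(j, s) = s/3 (n(j, s) = 1 + (s - 3)/3 = 1 + (-3 + s)/3 = 1 + (-1 + s/3) = s/3)
C(h) = -9 + h**3 (C(h) = -9 + h*h**2 = -9 + h**3)
I = -160 (I = -3*(-9 + 4**3) + 5 = -3*(-9 + 64) + 5 = -3*55 + 5 = -165 + 5 = -160)
(-215 + 171) + I*(n(-1, -3) + 7) = (-215 + 171) - 160*((1/3)*(-3) + 7) = -44 - 160*(-1 + 7) = -44 - 160*6 = -44 - 960 = -1004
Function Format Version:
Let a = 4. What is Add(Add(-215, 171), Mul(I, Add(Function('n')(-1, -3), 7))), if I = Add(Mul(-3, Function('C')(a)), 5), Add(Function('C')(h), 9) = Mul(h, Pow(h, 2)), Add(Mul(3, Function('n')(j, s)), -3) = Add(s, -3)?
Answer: -1004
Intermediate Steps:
Function('n')(j, s) = Mul(Rational(1, 3), s) (Function('n')(j, s) = Add(1, Mul(Rational(1, 3), Add(s, -3))) = Add(1, Mul(Rational(1, 3), Add(-3, s))) = Add(1, Add(-1, Mul(Rational(1, 3), s))) = Mul(Rational(1, 3), s))
Function('C')(h) = Add(-9, Pow(h, 3)) (Function('C')(h) = Add(-9, Mul(h, Pow(h, 2))) = Add(-9, Pow(h, 3)))
I = -160 (I = Add(Mul(-3, Add(-9, Pow(4, 3))), 5) = Add(Mul(-3, Add(-9, 64)), 5) = Add(Mul(-3, 55), 5) = Add(-165, 5) = -160)
Add(Add(-215, 171), Mul(I, Add(Function('n')(-1, -3), 7))) = Add(Add(-215, 171), Mul(-160, Add(Mul(Rational(1, 3), -3), 7))) = Add(-44, Mul(-160, Add(-1, 7))) = Add(-44, Mul(-160, 6)) = Add(-44, -960) = -1004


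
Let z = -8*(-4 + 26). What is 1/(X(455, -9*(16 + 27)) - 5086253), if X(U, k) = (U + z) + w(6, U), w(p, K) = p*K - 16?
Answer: -1/5083260 ≈ -1.9672e-7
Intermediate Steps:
w(p, K) = -16 + K*p (w(p, K) = K*p - 16 = -16 + K*p)
z = -176 (z = -8*22 = -176)
X(U, k) = -192 + 7*U (X(U, k) = (U - 176) + (-16 + U*6) = (-176 + U) + (-16 + 6*U) = -192 + 7*U)
1/(X(455, -9*(16 + 27)) - 5086253) = 1/((-192 + 7*455) - 5086253) = 1/((-192 + 3185) - 5086253) = 1/(2993 - 5086253) = 1/(-5083260) = -1/5083260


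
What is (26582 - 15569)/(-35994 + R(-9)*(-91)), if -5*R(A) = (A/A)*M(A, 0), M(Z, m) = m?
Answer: -3671/11998 ≈ -0.30597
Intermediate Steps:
R(A) = 0 (R(A) = -A/A*0/5 = -0/5 = -1/5*0 = 0)
(26582 - 15569)/(-35994 + R(-9)*(-91)) = (26582 - 15569)/(-35994 + 0*(-91)) = 11013/(-35994 + 0) = 11013/(-35994) = 11013*(-1/35994) = -3671/11998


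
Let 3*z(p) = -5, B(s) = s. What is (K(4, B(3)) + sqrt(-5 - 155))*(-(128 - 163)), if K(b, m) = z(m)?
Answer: -175/3 + 140*I*sqrt(10) ≈ -58.333 + 442.72*I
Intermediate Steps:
z(p) = -5/3 (z(p) = (1/3)*(-5) = -5/3)
K(b, m) = -5/3
(K(4, B(3)) + sqrt(-5 - 155))*(-(128 - 163)) = (-5/3 + sqrt(-5 - 155))*(-(128 - 163)) = (-5/3 + sqrt(-160))*(-1*(-35)) = (-5/3 + 4*I*sqrt(10))*35 = -175/3 + 140*I*sqrt(10)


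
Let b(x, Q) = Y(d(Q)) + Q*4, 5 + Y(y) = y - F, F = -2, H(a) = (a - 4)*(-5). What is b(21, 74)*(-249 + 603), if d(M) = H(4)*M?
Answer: 103722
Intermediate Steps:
H(a) = 20 - 5*a (H(a) = (-4 + a)*(-5) = 20 - 5*a)
d(M) = 0 (d(M) = (20 - 5*4)*M = (20 - 20)*M = 0*M = 0)
Y(y) = -3 + y (Y(y) = -5 + (y - 1*(-2)) = -5 + (y + 2) = -5 + (2 + y) = -3 + y)
b(x, Q) = -3 + 4*Q (b(x, Q) = (-3 + 0) + Q*4 = -3 + 4*Q)
b(21, 74)*(-249 + 603) = (-3 + 4*74)*(-249 + 603) = (-3 + 296)*354 = 293*354 = 103722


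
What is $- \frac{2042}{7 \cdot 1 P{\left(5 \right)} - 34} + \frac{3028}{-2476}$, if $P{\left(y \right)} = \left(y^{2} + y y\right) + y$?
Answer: $- \frac{1529705}{217269} \approx -7.0406$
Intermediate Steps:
$P{\left(y \right)} = y + 2 y^{2}$ ($P{\left(y \right)} = \left(y^{2} + y^{2}\right) + y = 2 y^{2} + y = y + 2 y^{2}$)
$- \frac{2042}{7 \cdot 1 P{\left(5 \right)} - 34} + \frac{3028}{-2476} = - \frac{2042}{7 \cdot 1 \cdot 5 \left(1 + 2 \cdot 5\right) - 34} + \frac{3028}{-2476} = - \frac{2042}{7 \cdot 5 \left(1 + 10\right) - 34} + 3028 \left(- \frac{1}{2476}\right) = - \frac{2042}{7 \cdot 5 \cdot 11 - 34} - \frac{757}{619} = - \frac{2042}{7 \cdot 55 - 34} - \frac{757}{619} = - \frac{2042}{385 - 34} - \frac{757}{619} = - \frac{2042}{351} - \frac{757}{619} = - \frac{1529705}{217269}$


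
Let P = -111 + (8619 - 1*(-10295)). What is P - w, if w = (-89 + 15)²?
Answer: 13327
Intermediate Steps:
w = 5476 (w = (-74)² = 5476)
P = 18803 (P = -111 + (8619 + 10295) = -111 + 18914 = 18803)
P - w = 18803 - 1*5476 = 18803 - 5476 = 13327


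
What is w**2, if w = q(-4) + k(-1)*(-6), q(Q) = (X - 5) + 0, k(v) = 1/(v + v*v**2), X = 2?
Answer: 0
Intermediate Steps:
k(v) = 1/(v + v**3)
q(Q) = -3 (q(Q) = (2 - 5) + 0 = -3 + 0 = -3)
w = 0 (w = -3 - 6/(-1 + (-1)**3) = -3 - 6/(-1 - 1) = -3 - 6/(-2) = -3 - 1/2*(-6) = -3 + 3 = 0)
w**2 = 0**2 = 0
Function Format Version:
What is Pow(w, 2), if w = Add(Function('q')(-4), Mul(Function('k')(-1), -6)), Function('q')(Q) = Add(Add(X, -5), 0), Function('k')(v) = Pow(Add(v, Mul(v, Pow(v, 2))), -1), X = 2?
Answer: 0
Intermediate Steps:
Function('k')(v) = Pow(Add(v, Pow(v, 3)), -1)
Function('q')(Q) = -3 (Function('q')(Q) = Add(Add(2, -5), 0) = Add(-3, 0) = -3)
w = 0 (w = Add(-3, Mul(Pow(Add(-1, Pow(-1, 3)), -1), -6)) = Add(-3, Mul(Pow(Add(-1, -1), -1), -6)) = Add(-3, Mul(Pow(-2, -1), -6)) = Add(-3, Mul(Rational(-1, 2), -6)) = Add(-3, 3) = 0)
Pow(w, 2) = Pow(0, 2) = 0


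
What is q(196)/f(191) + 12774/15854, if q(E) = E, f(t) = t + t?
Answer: 1996763/1514057 ≈ 1.3188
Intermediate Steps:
f(t) = 2*t
q(196)/f(191) + 12774/15854 = 196/((2*191)) + 12774/15854 = 196/382 + 12774*(1/15854) = 196*(1/382) + 6387/7927 = 98/191 + 6387/7927 = 1996763/1514057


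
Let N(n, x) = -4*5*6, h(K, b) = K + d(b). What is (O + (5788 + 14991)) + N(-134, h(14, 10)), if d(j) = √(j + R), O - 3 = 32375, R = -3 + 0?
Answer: 53037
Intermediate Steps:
R = -3
O = 32378 (O = 3 + 32375 = 32378)
d(j) = √(-3 + j) (d(j) = √(j - 3) = √(-3 + j))
h(K, b) = K + √(-3 + b)
N(n, x) = -120 (N(n, x) = -20*6 = -120)
(O + (5788 + 14991)) + N(-134, h(14, 10)) = (32378 + (5788 + 14991)) - 120 = (32378 + 20779) - 120 = 53157 - 120 = 53037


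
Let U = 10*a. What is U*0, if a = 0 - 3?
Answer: 0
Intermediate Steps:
a = -3
U = -30 (U = 10*(-3) = -30)
U*0 = -30*0 = 0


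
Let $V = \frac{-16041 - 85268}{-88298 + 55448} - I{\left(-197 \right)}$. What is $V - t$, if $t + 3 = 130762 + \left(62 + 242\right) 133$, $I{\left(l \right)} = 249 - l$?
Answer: $- \frac{5638174141}{32850} \approx -1.7163 \cdot 10^{5}$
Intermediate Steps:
$t = 171191$ ($t = -3 + \left(130762 + \left(62 + 242\right) 133\right) = -3 + \left(130762 + 304 \cdot 133\right) = -3 + \left(130762 + 40432\right) = -3 + 171194 = 171191$)
$V = - \frac{14549791}{32850}$ ($V = \frac{-16041 - 85268}{-88298 + 55448} - \left(249 - -197\right) = - \frac{101309}{-32850} - \left(249 + 197\right) = \left(-101309\right) \left(- \frac{1}{32850}\right) - 446 = \frac{101309}{32850} - 446 = - \frac{14549791}{32850} \approx -442.92$)
$V - t = - \frac{14549791}{32850} - 171191 = - \frac{5638174141}{32850}$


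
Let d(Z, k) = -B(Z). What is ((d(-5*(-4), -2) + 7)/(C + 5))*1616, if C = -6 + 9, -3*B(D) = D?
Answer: 8282/3 ≈ 2760.7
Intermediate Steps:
B(D) = -D/3
d(Z, k) = Z/3 (d(Z, k) = -(-1)*Z/3 = Z/3)
C = 3
((d(-5*(-4), -2) + 7)/(C + 5))*1616 = (((-5*(-4))/3 + 7)/(3 + 5))*1616 = (((1/3)*20 + 7)/8)*1616 = ((20/3 + 7)*(1/8))*1616 = ((41/3)*(1/8))*1616 = (41/24)*1616 = 8282/3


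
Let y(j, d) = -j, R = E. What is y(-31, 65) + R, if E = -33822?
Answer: -33791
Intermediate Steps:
R = -33822
y(-31, 65) + R = -1*(-31) - 33822 = 31 - 33822 = -33791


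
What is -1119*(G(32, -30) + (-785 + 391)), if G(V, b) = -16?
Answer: 458790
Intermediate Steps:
-1119*(G(32, -30) + (-785 + 391)) = -1119*(-16 + (-785 + 391)) = -1119*(-16 - 394) = -1119*(-410) = 458790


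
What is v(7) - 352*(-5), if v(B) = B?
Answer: 1767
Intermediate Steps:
v(7) - 352*(-5) = 7 - 352*(-5) = 7 - 44*(-40) = 7 + 1760 = 1767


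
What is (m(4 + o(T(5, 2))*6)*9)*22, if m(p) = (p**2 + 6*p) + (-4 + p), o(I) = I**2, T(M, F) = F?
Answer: 193248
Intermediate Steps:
m(p) = -4 + p**2 + 7*p
(m(4 + o(T(5, 2))*6)*9)*22 = ((-4 + (4 + 2**2*6)**2 + 7*(4 + 2**2*6))*9)*22 = ((-4 + (4 + 4*6)**2 + 7*(4 + 4*6))*9)*22 = ((-4 + (4 + 24)**2 + 7*(4 + 24))*9)*22 = ((-4 + 28**2 + 7*28)*9)*22 = ((-4 + 784 + 196)*9)*22 = (976*9)*22 = 8784*22 = 193248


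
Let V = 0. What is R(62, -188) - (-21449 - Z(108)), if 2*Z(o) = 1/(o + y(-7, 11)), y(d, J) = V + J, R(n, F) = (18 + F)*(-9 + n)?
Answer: 2960483/238 ≈ 12439.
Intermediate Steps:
R(n, F) = (-9 + n)*(18 + F)
y(d, J) = J (y(d, J) = 0 + J = J)
Z(o) = 1/(2*(11 + o)) (Z(o) = 1/(2*(o + 11)) = 1/(2*(11 + o)))
R(62, -188) - (-21449 - Z(108)) = (-162 - 9*(-188) + 18*62 - 188*62) - (-21449 - 1/(2*(11 + 108))) = (-162 + 1692 + 1116 - 11656) - (-21449 - 1/(2*119)) = -9010 - (-21449 - 1/(2*119)) = -9010 - (-21449 - 1*1/238) = -9010 - (-21449 - 1/238) = -9010 - 1*(-5104863/238) = -9010 + 5104863/238 = 2960483/238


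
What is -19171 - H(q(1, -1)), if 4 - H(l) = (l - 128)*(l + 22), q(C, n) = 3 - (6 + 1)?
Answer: -21551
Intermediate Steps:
q(C, n) = -4 (q(C, n) = 3 - 1*7 = 3 - 7 = -4)
H(l) = 4 - (-128 + l)*(22 + l) (H(l) = 4 - (l - 128)*(l + 22) = 4 - (-128 + l)*(22 + l))
-19171 - H(q(1, -1)) = -19171 - (2820 - 1*(-4)² + 106*(-4)) = -19171 - (2820 - 1*16 - 424) = -19171 - (2820 - 16 - 424) = -19171 - 1*2380 = -19171 - 2380 = -21551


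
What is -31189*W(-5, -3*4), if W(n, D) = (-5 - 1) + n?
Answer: 343079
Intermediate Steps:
W(n, D) = -6 + n
-31189*W(-5, -3*4) = -31189*(-6 - 5) = -31189*(-11) = 343079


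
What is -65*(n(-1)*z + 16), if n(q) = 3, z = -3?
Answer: -455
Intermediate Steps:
-65*(n(-1)*z + 16) = -65*(3*(-3) + 16) = -65*(-9 + 16) = -65*7 = -455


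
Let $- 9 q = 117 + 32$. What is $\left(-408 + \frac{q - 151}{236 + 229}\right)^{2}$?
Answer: $\frac{2920639984144}{17514225} \approx 1.6676 \cdot 10^{5}$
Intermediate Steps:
$q = - \frac{149}{9}$ ($q = - \frac{117 + 32}{9} = \left(- \frac{1}{9}\right) 149 = - \frac{149}{9} \approx -16.556$)
$\left(-408 + \frac{q - 151}{236 + 229}\right)^{2} = \left(-408 + \frac{- \frac{149}{9} - 151}{236 + 229}\right)^{2} = \left(-408 - \frac{1508}{9 \cdot 465}\right)^{2} = \left(-408 - \frac{1508}{4185}\right)^{2} = \left(- \frac{1708988}{4185}\right)^{2} = \frac{2920639984144}{17514225}$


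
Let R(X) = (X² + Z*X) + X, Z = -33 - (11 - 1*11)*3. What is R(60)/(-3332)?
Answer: -60/119 ≈ -0.50420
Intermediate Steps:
Z = -33 (Z = -33 - (11 - 11)*3 = -33 - 0*3 = -33 - 1*0 = -33 + 0 = -33)
R(X) = X² - 32*X (R(X) = (X² - 33*X) + X = X² - 32*X)
R(60)/(-3332) = (60*(-32 + 60))/(-3332) = (60*28)*(-1/3332) = 1680*(-1/3332) = -60/119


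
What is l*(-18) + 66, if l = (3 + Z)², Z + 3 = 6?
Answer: -582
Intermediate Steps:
Z = 3 (Z = -3 + 6 = 3)
l = 36 (l = (3 + 3)² = 6² = 36)
l*(-18) + 66 = 36*(-18) + 66 = -648 + 66 = -582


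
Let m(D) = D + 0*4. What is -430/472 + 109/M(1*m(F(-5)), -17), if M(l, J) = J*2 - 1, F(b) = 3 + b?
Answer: -33249/8260 ≈ -4.0253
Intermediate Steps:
m(D) = D (m(D) = D + 0 = D)
M(l, J) = -1 + 2*J (M(l, J) = 2*J - 1 = -1 + 2*J)
-430/472 + 109/M(1*m(F(-5)), -17) = -430/472 + 109/(-1 + 2*(-17)) = -430*1/472 + 109/(-1 - 34) = -215/236 + 109/(-35) = -215/236 + 109*(-1/35) = -215/236 - 109/35 = -33249/8260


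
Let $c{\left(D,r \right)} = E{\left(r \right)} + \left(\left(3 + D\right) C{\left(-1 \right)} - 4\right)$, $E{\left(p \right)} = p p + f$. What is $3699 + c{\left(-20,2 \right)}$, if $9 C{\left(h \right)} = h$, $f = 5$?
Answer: $\frac{33353}{9} \approx 3705.9$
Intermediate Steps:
$C{\left(h \right)} = \frac{h}{9}$
$E{\left(p \right)} = 5 + p^{2}$ ($E{\left(p \right)} = p p + 5 = p^{2} + 5 = 5 + p^{2}$)
$c{\left(D,r \right)} = \frac{2}{3} + r^{2} - \frac{D}{9}$ ($c{\left(D,r \right)} = \left(5 + r^{2}\right) + \left(\left(3 + D\right) \frac{1}{9} \left(-1\right) - 4\right) = \left(5 + r^{2}\right) + \left(\left(3 + D\right) \left(- \frac{1}{9}\right) - 4\right) = \left(5 + r^{2}\right) - \left(\frac{13}{3} + \frac{D}{9}\right) = \frac{2}{3} + r^{2} - \frac{D}{9}$)
$3699 + c{\left(-20,2 \right)} = 3699 + \left(\frac{2}{3} + 2^{2} - - \frac{20}{9}\right) = 3699 + \left(\frac{2}{3} + 4 + \frac{20}{9}\right) = 3699 + \frac{62}{9} = \frac{33353}{9}$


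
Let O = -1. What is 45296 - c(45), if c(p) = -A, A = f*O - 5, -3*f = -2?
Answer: 135871/3 ≈ 45290.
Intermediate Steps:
f = 2/3 (f = -1/3*(-2) = 2/3 ≈ 0.66667)
A = -17/3 (A = (2/3)*(-1) - 5 = -2/3 - 5 = -17/3 ≈ -5.6667)
c(p) = 17/3 (c(p) = -1*(-17/3) = 17/3)
45296 - c(45) = 45296 - 1*17/3 = 45296 - 17/3 = 135871/3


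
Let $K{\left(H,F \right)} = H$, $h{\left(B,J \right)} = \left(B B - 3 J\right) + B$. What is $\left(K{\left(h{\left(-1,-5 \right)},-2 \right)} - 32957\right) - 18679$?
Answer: $-51621$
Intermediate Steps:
$h{\left(B,J \right)} = B + B^{2} - 3 J$ ($h{\left(B,J \right)} = \left(B^{2} - 3 J\right) + B = B + B^{2} - 3 J$)
$\left(K{\left(h{\left(-1,-5 \right)},-2 \right)} - 32957\right) - 18679 = \left(\left(-1 + \left(-1\right)^{2} - -15\right) - 32957\right) - 18679 = \left(\left(-1 + 1 + 15\right) - 32957\right) - 18679 = \left(15 - 32957\right) - 18679 = -32942 - 18679 = -51621$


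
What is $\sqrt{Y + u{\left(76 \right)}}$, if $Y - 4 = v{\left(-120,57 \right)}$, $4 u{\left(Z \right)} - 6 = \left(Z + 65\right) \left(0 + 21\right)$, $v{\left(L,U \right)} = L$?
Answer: $\frac{\sqrt{2503}}{2} \approx 25.015$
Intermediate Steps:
$u{\left(Z \right)} = \frac{1371}{4} + \frac{21 Z}{4}$ ($u{\left(Z \right)} = \frac{3}{2} + \frac{\left(Z + 65\right) \left(0 + 21\right)}{4} = \frac{3}{2} + \frac{\left(65 + Z\right) 21}{4} = \frac{3}{2} + \frac{1365 + 21 Z}{4} = \frac{3}{2} + \left(\frac{1365}{4} + \frac{21 Z}{4}\right) = \frac{1371}{4} + \frac{21 Z}{4}$)
$Y = -116$ ($Y = 4 - 120 = -116$)
$\sqrt{Y + u{\left(76 \right)}} = \sqrt{-116 + \left(\frac{1371}{4} + \frac{21}{4} \cdot 76\right)} = \sqrt{-116 + \left(\frac{1371}{4} + 399\right)} = \sqrt{-116 + \frac{2967}{4}} = \sqrt{\frac{2503}{4}} = \frac{\sqrt{2503}}{2}$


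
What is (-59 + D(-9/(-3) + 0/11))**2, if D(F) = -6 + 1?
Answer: 4096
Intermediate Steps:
D(F) = -5
(-59 + D(-9/(-3) + 0/11))**2 = (-59 - 5)**2 = (-64)**2 = 4096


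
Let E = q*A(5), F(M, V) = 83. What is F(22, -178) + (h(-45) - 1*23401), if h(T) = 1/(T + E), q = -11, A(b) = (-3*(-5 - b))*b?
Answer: -39524011/1695 ≈ -23318.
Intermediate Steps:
A(b) = b*(15 + 3*b) (A(b) = (15 + 3*b)*b = b*(15 + 3*b))
E = -1650 (E = -33*5*(5 + 5) = -33*5*10 = -11*150 = -1650)
h(T) = 1/(-1650 + T) (h(T) = 1/(T - 1650) = 1/(-1650 + T))
F(22, -178) + (h(-45) - 1*23401) = 83 + (1/(-1650 - 45) - 1*23401) = 83 + (1/(-1695) - 23401) = 83 + (-1/1695 - 23401) = 83 - 39664696/1695 = -39524011/1695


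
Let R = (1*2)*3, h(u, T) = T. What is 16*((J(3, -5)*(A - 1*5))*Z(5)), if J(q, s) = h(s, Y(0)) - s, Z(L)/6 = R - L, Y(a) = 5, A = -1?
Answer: -5760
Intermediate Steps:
R = 6 (R = 2*3 = 6)
Z(L) = 36 - 6*L (Z(L) = 6*(6 - L) = 36 - 6*L)
J(q, s) = 5 - s
16*((J(3, -5)*(A - 1*5))*Z(5)) = 16*(((5 - 1*(-5))*(-1 - 1*5))*(36 - 6*5)) = 16*(((5 + 5)*(-1 - 5))*(36 - 30)) = 16*((10*(-6))*6) = 16*(-60*6) = 16*(-360) = -5760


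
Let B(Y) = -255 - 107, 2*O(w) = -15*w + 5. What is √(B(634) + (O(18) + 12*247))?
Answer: √9878/2 ≈ 49.694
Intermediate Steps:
O(w) = 5/2 - 15*w/2 (O(w) = (-15*w + 5)/2 = (5 - 15*w)/2 = 5/2 - 15*w/2)
B(Y) = -362
√(B(634) + (O(18) + 12*247)) = √(-362 + ((5/2 - 15/2*18) + 12*247)) = √(-362 + ((5/2 - 135) + 2964)) = √(-362 + (-265/2 + 2964)) = √(-362 + 5663/2) = √(4939/2) = √9878/2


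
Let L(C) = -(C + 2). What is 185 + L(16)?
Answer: 167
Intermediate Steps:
L(C) = -2 - C (L(C) = -(2 + C) = -2 - C)
185 + L(16) = 185 + (-2 - 1*16) = 185 + (-2 - 16) = 185 - 18 = 167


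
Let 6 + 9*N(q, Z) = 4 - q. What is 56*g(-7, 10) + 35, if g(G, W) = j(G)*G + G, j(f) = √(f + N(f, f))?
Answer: -357 - 392*I*√58/3 ≈ -357.0 - 995.13*I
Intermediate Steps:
N(q, Z) = -2/9 - q/9 (N(q, Z) = -⅔ + (4 - q)/9 = -⅔ + (4/9 - q/9) = -2/9 - q/9)
j(f) = √(-2/9 + 8*f/9) (j(f) = √(f + (-2/9 - f/9)) = √(-2/9 + 8*f/9))
g(G, W) = G + G*√(-2 + 8*G)/3 (g(G, W) = (√(-2 + 8*G)/3)*G + G = G*√(-2 + 8*G)/3 + G = G + G*√(-2 + 8*G)/3)
56*g(-7, 10) + 35 = 56*((⅓)*(-7)*(3 + √(-2 + 8*(-7)))) + 35 = 56*((⅓)*(-7)*(3 + √(-2 - 56))) + 35 = 56*((⅓)*(-7)*(3 + √(-58))) + 35 = 56*((⅓)*(-7)*(3 + I*√58)) + 35 = 56*(-7 - 7*I*√58/3) + 35 = (-392 - 392*I*√58/3) + 35 = -357 - 392*I*√58/3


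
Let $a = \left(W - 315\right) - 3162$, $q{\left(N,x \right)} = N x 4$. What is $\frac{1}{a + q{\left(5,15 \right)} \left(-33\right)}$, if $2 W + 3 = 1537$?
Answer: $- \frac{1}{12610} \approx -7.9302 \cdot 10^{-5}$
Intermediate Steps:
$W = 767$ ($W = - \frac{3}{2} + \frac{1}{2} \cdot 1537 = - \frac{3}{2} + \frac{1537}{2} = 767$)
$q{\left(N,x \right)} = 4 N x$
$a = -2710$ ($a = \left(767 - 315\right) - 3162 = 452 - 3162 = -2710$)
$\frac{1}{a + q{\left(5,15 \right)} \left(-33\right)} = \frac{1}{-2710 + 4 \cdot 5 \cdot 15 \left(-33\right)} = \frac{1}{-2710 + 300 \left(-33\right)} = \frac{1}{-2710 - 9900} = \frac{1}{-12610} = - \frac{1}{12610}$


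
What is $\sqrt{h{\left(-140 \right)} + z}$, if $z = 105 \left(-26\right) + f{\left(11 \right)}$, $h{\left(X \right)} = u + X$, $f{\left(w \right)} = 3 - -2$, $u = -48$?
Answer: $i \sqrt{2913} \approx 53.972 i$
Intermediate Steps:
$f{\left(w \right)} = 5$ ($f{\left(w \right)} = 3 + 2 = 5$)
$h{\left(X \right)} = -48 + X$
$z = -2725$ ($z = 105 \left(-26\right) + 5 = -2730 + 5 = -2725$)
$\sqrt{h{\left(-140 \right)} + z} = \sqrt{\left(-48 - 140\right) - 2725} = \sqrt{-188 - 2725} = \sqrt{-2913} = i \sqrt{2913}$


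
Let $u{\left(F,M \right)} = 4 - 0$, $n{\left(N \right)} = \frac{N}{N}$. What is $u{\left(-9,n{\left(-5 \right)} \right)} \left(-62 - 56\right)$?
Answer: $-472$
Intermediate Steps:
$n{\left(N \right)} = 1$
$u{\left(F,M \right)} = 4$ ($u{\left(F,M \right)} = 4 + 0 = 4$)
$u{\left(-9,n{\left(-5 \right)} \right)} \left(-62 - 56\right) = 4 \left(-62 - 56\right) = 4 \left(-118\right) = -472$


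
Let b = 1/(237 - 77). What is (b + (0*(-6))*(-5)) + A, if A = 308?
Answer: 49281/160 ≈ 308.01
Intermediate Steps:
b = 1/160 ≈ 0.0062500
(b + (0*(-6))*(-5)) + A = (1/160 + (0*(-6))*(-5)) + 308 = (1/160 + 0*(-5)) + 308 = (1/160 + 0) + 308 = 1/160 + 308 = 49281/160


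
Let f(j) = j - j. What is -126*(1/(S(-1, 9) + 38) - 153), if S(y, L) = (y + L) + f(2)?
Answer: 443331/23 ≈ 19275.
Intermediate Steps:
f(j) = 0
S(y, L) = L + y (S(y, L) = (y + L) + 0 = (L + y) + 0 = L + y)
-126*(1/(S(-1, 9) + 38) - 153) = -126*(1/((9 - 1) + 38) - 153) = -126*(1/(8 + 38) - 153) = -126*(1/46 - 153) = -126*(-7037/46) = 443331/23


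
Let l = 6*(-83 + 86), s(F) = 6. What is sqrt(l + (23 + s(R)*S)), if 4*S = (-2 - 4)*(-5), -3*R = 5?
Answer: sqrt(86) ≈ 9.2736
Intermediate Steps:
R = -5/3 (R = -1/3*5 = -5/3 ≈ -1.6667)
l = 18 (l = 6*3 = 18)
S = 15/2 (S = ((-2 - 4)*(-5))/4 = (-6*(-5))/4 = (1/4)*30 = 15/2 ≈ 7.5000)
sqrt(l + (23 + s(R)*S)) = sqrt(18 + (23 + 6*(15/2))) = sqrt(18 + (23 + 45)) = sqrt(18 + 68) = sqrt(86)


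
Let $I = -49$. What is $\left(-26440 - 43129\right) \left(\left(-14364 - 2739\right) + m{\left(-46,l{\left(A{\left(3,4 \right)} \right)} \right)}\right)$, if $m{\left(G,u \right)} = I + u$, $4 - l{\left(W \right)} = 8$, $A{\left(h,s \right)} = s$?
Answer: $1193525764$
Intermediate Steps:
$l{\left(W \right)} = -4$ ($l{\left(W \right)} = 4 - 8 = -4$)
$m{\left(G,u \right)} = -49 + u$
$\left(-26440 - 43129\right) \left(\left(-14364 - 2739\right) + m{\left(-46,l{\left(A{\left(3,4 \right)} \right)} \right)}\right) = \left(-26440 - 43129\right) \left(\left(-14364 - 2739\right) - 53\right) = - 69569 \left(\left(-14364 - 2739\right) - 53\right) = - 69569 \left(-17103 - 53\right) = \left(-69569\right) \left(-17156\right) = 1193525764$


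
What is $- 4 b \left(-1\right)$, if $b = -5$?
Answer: $-20$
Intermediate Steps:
$- 4 b \left(-1\right) = \left(-4\right) \left(-5\right) \left(-1\right) = 20 \left(-1\right) = -20$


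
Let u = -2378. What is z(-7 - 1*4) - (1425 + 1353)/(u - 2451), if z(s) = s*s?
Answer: 587087/4829 ≈ 121.58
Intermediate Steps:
z(s) = s**2
z(-7 - 1*4) - (1425 + 1353)/(u - 2451) = (-7 - 1*4)**2 - (1425 + 1353)/(-2378 - 2451) = (-7 - 4)**2 - 2778/(-4829) = (-11)**2 - 2778*(-1)/4829 = 121 - 1*(-2778/4829) = 121 + 2778/4829 = 587087/4829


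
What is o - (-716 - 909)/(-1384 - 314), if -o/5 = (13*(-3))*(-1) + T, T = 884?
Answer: -7837895/1698 ≈ -4616.0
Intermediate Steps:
o = -4615 (o = -5*((13*(-3))*(-1) + 884) = -5*(-39*(-1) + 884) = -5*(39 + 884) = -5*923 = -4615)
o - (-716 - 909)/(-1384 - 314) = -4615 - (-716 - 909)/(-1384 - 314) = -4615 - (-1625)/(-1698) = -4615 - (-1625)*(-1)/1698 = -4615 - 1*1625/1698 = -4615 - 1625/1698 = -7837895/1698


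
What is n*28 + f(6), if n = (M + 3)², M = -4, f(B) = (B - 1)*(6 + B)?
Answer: 88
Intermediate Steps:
f(B) = (-1 + B)*(6 + B)
n = 1 (n = (-4 + 3)² = (-1)² = 1)
n*28 + f(6) = 1*28 + (-6 + 6² + 5*6) = 28 + (-6 + 36 + 30) = 28 + 60 = 88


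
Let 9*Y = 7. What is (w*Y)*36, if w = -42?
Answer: -1176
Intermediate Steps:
Y = 7/9 (Y = (⅑)*7 = 7/9 ≈ 0.77778)
(w*Y)*36 = -42*7/9*36 = -98/3*36 = -1176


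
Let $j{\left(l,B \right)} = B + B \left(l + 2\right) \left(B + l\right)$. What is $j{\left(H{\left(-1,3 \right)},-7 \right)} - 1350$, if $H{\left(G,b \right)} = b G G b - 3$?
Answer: $-1301$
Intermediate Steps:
$H{\left(G,b \right)} = -3 + G^{2} b^{2}$ ($H{\left(G,b \right)} = G b G b - 3 = b G^{2} b - 3 = G^{2} b^{2} - 3 = -3 + G^{2} b^{2}$)
$j{\left(l,B \right)} = B + B \left(2 + l\right) \left(B + l\right)$
$j{\left(H{\left(-1,3 \right)},-7 \right)} - 1350 = - 7 \left(1 + \left(-3 + \left(-1\right)^{2} \cdot 3^{2}\right)^{2} + 2 \left(-7\right) + 2 \left(-3 + \left(-1\right)^{2} \cdot 3^{2}\right) - 7 \left(-3 + \left(-1\right)^{2} \cdot 3^{2}\right)\right) - 1350 = - 7 \left(1 + \left(-3 + 1 \cdot 9\right)^{2} - 14 + 2 \left(-3 + 1 \cdot 9\right) - 7 \left(-3 + 1 \cdot 9\right)\right) - 1350 = - 7 \left(1 + \left(-3 + 9\right)^{2} - 14 + 2 \left(-3 + 9\right) - 7 \left(-3 + 9\right)\right) - 1350 = - 7 \left(1 + 6^{2} - 14 + 2 \cdot 6 - 42\right) - 1350 = - 7 \left(1 + 36 - 14 + 12 - 42\right) - 1350 = \left(-7\right) \left(-7\right) - 1350 = 49 - 1350 = -1301$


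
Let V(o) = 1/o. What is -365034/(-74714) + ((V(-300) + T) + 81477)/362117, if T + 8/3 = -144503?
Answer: 6373794646381/1352760476900 ≈ 4.7117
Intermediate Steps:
T = -433517/3 (T = -8/3 - 144503 = -433517/3 ≈ -1.4451e+5)
-365034/(-74714) + ((V(-300) + T) + 81477)/362117 = -365034/(-74714) + ((1/(-300) - 433517/3) + 81477)/362117 = -365034*(-1/74714) + ((-1/300 - 433517/3) + 81477)*(1/362117) = 182517/37357 + (-14450567/100 + 81477)*(1/362117) = 182517/37357 - 6302867/100*1/362117 = 182517/37357 - 6302867/36211700 = 6373794646381/1352760476900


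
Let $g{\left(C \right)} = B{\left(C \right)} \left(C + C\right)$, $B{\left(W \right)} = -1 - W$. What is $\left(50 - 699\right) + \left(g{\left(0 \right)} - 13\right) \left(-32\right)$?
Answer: $-233$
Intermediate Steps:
$g{\left(C \right)} = 2 C \left(-1 - C\right)$ ($g{\left(C \right)} = \left(-1 - C\right) \left(C + C\right) = \left(-1 - C\right) 2 C = 2 C \left(-1 - C\right)$)
$\left(50 - 699\right) + \left(g{\left(0 \right)} - 13\right) \left(-32\right) = \left(50 - 699\right) + \left(\left(-2\right) 0 \left(1 + 0\right) - 13\right) \left(-32\right) = -649 + \left(\left(-2\right) 0 \cdot 1 - 13\right) \left(-32\right) = -649 + \left(0 - 13\right) \left(-32\right) = -649 - -416 = -649 + 416 = -233$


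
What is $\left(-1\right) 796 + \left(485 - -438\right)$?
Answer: $127$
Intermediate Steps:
$\left(-1\right) 796 + \left(485 - -438\right) = -796 + \left(485 + 438\right) = -796 + 923 = 127$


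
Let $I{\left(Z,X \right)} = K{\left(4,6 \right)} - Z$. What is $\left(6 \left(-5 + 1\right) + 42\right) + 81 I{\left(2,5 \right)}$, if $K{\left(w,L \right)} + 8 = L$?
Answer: $-306$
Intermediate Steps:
$K{\left(w,L \right)} = -8 + L$
$I{\left(Z,X \right)} = -2 - Z$ ($I{\left(Z,X \right)} = \left(-8 + 6\right) - Z = -2 - Z$)
$\left(6 \left(-5 + 1\right) + 42\right) + 81 I{\left(2,5 \right)} = \left(6 \left(-5 + 1\right) + 42\right) + 81 \left(-2 - 2\right) = \left(6 \left(-4\right) + 42\right) + 81 \left(-2 - 2\right) = \left(-24 + 42\right) + 81 \left(-4\right) = 18 - 324 = -306$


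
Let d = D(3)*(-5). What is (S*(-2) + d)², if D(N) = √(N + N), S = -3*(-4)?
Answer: 726 + 240*√6 ≈ 1313.9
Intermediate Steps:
S = 12
D(N) = √2*√N (D(N) = √(2*N) = √2*√N)
d = -5*√6 (d = (√2*√3)*(-5) = √6*(-5) = -5*√6 ≈ -12.247)
(S*(-2) + d)² = (12*(-2) - 5*√6)² = (-24 - 5*√6)²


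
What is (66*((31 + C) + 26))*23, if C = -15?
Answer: 63756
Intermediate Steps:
(66*((31 + C) + 26))*23 = (66*((31 - 15) + 26))*23 = (66*(16 + 26))*23 = (66*42)*23 = 2772*23 = 63756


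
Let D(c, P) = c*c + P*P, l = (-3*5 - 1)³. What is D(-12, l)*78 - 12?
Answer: 1308634068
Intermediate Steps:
l = -4096 (l = (-15 - 1)³ = (-16)³ = -4096)
D(c, P) = P² + c² (D(c, P) = c² + P² = P² + c²)
D(-12, l)*78 - 12 = ((-4096)² + (-12)²)*78 - 12 = (16777216 + 144)*78 - 12 = 16777360*78 - 12 = 1308634080 - 12 = 1308634068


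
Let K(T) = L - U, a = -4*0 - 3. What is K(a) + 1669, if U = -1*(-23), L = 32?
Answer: 1678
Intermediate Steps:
a = -3 (a = 0 - 3 = -3)
U = 23
K(T) = 9 (K(T) = 32 - 1*23 = 32 - 23 = 9)
K(a) + 1669 = 9 + 1669 = 1678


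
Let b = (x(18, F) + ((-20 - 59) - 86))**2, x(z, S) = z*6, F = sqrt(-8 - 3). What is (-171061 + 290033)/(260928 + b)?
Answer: 118972/264177 ≈ 0.45035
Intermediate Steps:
F = I*sqrt(11) (F = sqrt(-11) = I*sqrt(11) ≈ 3.3166*I)
x(z, S) = 6*z
b = 3249 (b = (6*18 + ((-20 - 59) - 86))**2 = (108 + (-79 - 86))**2 = (108 - 165)**2 = (-57)**2 = 3249)
(-171061 + 290033)/(260928 + b) = (-171061 + 290033)/(260928 + 3249) = 118972/264177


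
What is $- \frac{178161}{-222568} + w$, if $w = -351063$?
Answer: $- \frac{78135211623}{222568} \approx -3.5106 \cdot 10^{5}$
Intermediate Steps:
$- \frac{178161}{-222568} + w = - \frac{178161}{-222568} - 351063 = \left(-178161\right) \left(- \frac{1}{222568}\right) - 351063 = \frac{178161}{222568} - 351063 = - \frac{78135211623}{222568}$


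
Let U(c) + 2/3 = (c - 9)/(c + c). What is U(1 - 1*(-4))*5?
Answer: -16/3 ≈ -5.3333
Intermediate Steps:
U(c) = -⅔ + (-9 + c)/(2*c) (U(c) = -⅔ + (c - 9)/(c + c) = -⅔ + (-9 + c)/((2*c)) = -⅔ + (-9 + c)*(1/(2*c)) = -⅔ + (-9 + c)/(2*c))
U(1 - 1*(-4))*5 = ((-27 - (1 - 1*(-4)))/(6*(1 - 1*(-4))))*5 = ((-27 - (1 + 4))/(6*(1 + 4)))*5 = ((⅙)*(-27 - 1*5)/5)*5 = ((⅙)*(⅕)*(-27 - 5))*5 = ((⅙)*(⅕)*(-32))*5 = -16/15*5 = -16/3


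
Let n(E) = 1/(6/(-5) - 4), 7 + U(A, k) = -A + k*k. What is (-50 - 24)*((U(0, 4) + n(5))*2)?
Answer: -16946/13 ≈ -1303.5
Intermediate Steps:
U(A, k) = -7 + k² - A (U(A, k) = -7 + (-A + k*k) = -7 + (-A + k²) = -7 + (k² - A) = -7 + k² - A)
n(E) = -5/26 (n(E) = 1/(6*(-⅕) - 4) = 1/(-6/5 - 4) = 1/(-26/5) = -5/26)
(-50 - 24)*((U(0, 4) + n(5))*2) = (-50 - 24)*(((-7 + 4² - 1*0) - 5/26)*2) = -74*((-7 + 16 + 0) - 5/26)*2 = -74*(9 - 5/26)*2 = -8473*2/13 = -74*229/13 = -16946/13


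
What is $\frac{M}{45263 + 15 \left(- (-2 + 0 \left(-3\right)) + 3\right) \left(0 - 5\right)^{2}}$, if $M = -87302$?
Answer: $- \frac{43651}{23569} \approx -1.8521$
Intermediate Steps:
$\frac{M}{45263 + 15 \left(- (-2 + 0 \left(-3\right)) + 3\right) \left(0 - 5\right)^{2}} = - \frac{87302}{45263 + 15 \left(- (-2 + 0 \left(-3\right)) + 3\right) \left(0 - 5\right)^{2}} = - \frac{87302}{45263 + 15 \left(- (-2 + 0) + 3\right) \left(-5\right)^{2}} = - \frac{87302}{45263 + 15 \left(\left(-1\right) \left(-2\right) + 3\right) 25} = - \frac{87302}{45263 + 15 \left(2 + 3\right) 25} = - \frac{87302}{45263 + 15 \cdot 5 \cdot 25} = - \frac{87302}{45263 + 75 \cdot 25} = - \frac{87302}{45263 + 1875} = - \frac{87302}{47138} = \left(-87302\right) \frac{1}{47138} = - \frac{43651}{23569}$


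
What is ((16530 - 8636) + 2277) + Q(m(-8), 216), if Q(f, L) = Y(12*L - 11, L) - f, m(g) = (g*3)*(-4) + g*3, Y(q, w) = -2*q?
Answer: 4937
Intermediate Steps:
m(g) = -9*g (m(g) = (3*g)*(-4) + 3*g = -12*g + 3*g = -9*g)
Q(f, L) = 22 - f - 24*L (Q(f, L) = -2*(12*L - 11) - f = -2*(-11 + 12*L) - f = (22 - 24*L) - f = 22 - f - 24*L)
((16530 - 8636) + 2277) + Q(m(-8), 216) = ((16530 - 8636) + 2277) + (22 - (-9)*(-8) - 24*216) = (7894 + 2277) + (22 - 1*72 - 5184) = 10171 + (22 - 72 - 5184) = 10171 - 5234 = 4937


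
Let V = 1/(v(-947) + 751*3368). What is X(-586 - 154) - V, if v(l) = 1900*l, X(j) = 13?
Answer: 9490883/730068 ≈ 13.000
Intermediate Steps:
V = 1/730068 (V = 1/(1900*(-947) + 751*3368) = 1/(-1799300 + 2529368) = 1/730068 ≈ 1.3697e-6)
X(-586 - 154) - V = 13 - 1*1/730068 = 13 - 1/730068 = 9490883/730068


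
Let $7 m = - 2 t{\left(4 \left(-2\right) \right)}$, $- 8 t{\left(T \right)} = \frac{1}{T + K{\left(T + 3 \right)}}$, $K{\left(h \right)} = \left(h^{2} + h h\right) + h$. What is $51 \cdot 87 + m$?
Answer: $\frac{4596733}{1036} \approx 4437.0$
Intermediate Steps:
$K{\left(h \right)} = h + 2 h^{2}$ ($K{\left(h \right)} = \left(h^{2} + h^{2}\right) + h = 2 h^{2} + h = h + 2 h^{2}$)
$t{\left(T \right)} = - \frac{1}{8 \left(T + \left(3 + T\right) \left(7 + 2 T\right)\right)}$ ($t{\left(T \right)} = - \frac{1}{8 \left(T + \left(T + 3\right) \left(1 + 2 \left(T + 3\right)\right)\right)} = - \frac{1}{8 \left(T + \left(3 + T\right) \left(1 + 2 \left(3 + T\right)\right)\right)} = - \frac{1}{8 \left(T + \left(3 + T\right) \left(1 + \left(6 + 2 T\right)\right)\right)} = - \frac{1}{8 \left(T + \left(3 + T\right) \left(7 + 2 T\right)\right)}$)
$m = \frac{1}{1036}$ ($m = \frac{\left(-2\right) \left(- \frac{1}{168 + 16 \left(4 \left(-2\right)\right)^{2} + 112 \cdot 4 \left(-2\right)}\right)}{7} = \frac{\left(-2\right) \left(- \frac{1}{168 + 16 \left(-8\right)^{2} + 112 \left(-8\right)}\right)}{7} = \frac{\left(-2\right) \left(- \frac{1}{168 + 16 \cdot 64 - 896}\right)}{7} = \frac{\left(-2\right) \left(- \frac{1}{168 + 1024 - 896}\right)}{7} = \frac{\left(-2\right) \left(- \frac{1}{296}\right)}{7} = \frac{1}{7} \cdot \frac{1}{148} = \frac{1}{1036} \approx 0.00096525$)
$51 \cdot 87 + m = 51 \cdot 87 + \frac{1}{1036} = 4437 + \frac{1}{1036} = \frac{4596733}{1036}$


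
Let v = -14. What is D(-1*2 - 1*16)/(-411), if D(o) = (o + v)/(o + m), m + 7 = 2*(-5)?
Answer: -32/14385 ≈ -0.0022245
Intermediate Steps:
m = -17 (m = -7 + 2*(-5) = -7 - 10 = -17)
D(o) = (-14 + o)/(-17 + o) (D(o) = (o - 14)/(o - 17) = (-14 + o)/(-17 + o))
D(-1*2 - 1*16)/(-411) = ((-14 + (-1*2 - 1*16))/(-17 + (-1*2 - 1*16)))/(-411) = ((-14 + (-2 - 16))/(-17 + (-2 - 16)))*(-1/411) = ((-14 - 18)/(-17 - 18))*(-1/411) = (-32/(-35))*(-1/411) = -1/35*(-32)*(-1/411) = (32/35)*(-1/411) = -32/14385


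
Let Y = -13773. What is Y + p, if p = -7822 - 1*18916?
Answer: -40511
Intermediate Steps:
p = -26738 (p = -7822 - 18916 = -26738)
Y + p = -13773 - 26738 = -40511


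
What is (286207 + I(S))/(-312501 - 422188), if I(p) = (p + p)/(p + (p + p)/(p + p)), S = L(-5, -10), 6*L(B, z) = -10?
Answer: -732/1879 ≈ -0.38957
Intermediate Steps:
L(B, z) = -5/3 (L(B, z) = (1/6)*(-10) = -5/3)
S = -5/3 ≈ -1.6667
I(p) = 2*p/(1 + p) (I(p) = (2*p)/(p + (2*p)/((2*p))) = (2*p)/(p + (2*p)*(1/(2*p))) = (2*p)/(p + 1) = (2*p)/(1 + p) = 2*p/(1 + p))
(286207 + I(S))/(-312501 - 422188) = (286207 + 2*(-5/3)/(1 - 5/3))/(-312501 - 422188) = (286207 + 2*(-5/3)/(-2/3))/(-734689) = (286207 + 2*(-5/3)*(-3/2))*(-1/734689) = (286207 + 5)*(-1/734689) = 286212*(-1/734689) = -732/1879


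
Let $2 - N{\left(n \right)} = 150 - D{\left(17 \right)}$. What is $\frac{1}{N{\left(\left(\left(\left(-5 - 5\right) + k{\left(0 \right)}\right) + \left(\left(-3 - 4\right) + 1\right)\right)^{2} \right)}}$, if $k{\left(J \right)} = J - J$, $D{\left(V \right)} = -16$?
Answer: $- \frac{1}{164} \approx -0.0060976$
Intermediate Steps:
$k{\left(J \right)} = 0$
$N{\left(n \right)} = -164$ ($N{\left(n \right)} = 2 - \left(150 - -16\right) = 2 - \left(150 + 16\right) = 2 - 166 = -164$)
$\frac{1}{N{\left(\left(\left(\left(-5 - 5\right) + k{\left(0 \right)}\right) + \left(\left(-3 - 4\right) + 1\right)\right)^{2} \right)}} = \frac{1}{-164} = - \frac{1}{164}$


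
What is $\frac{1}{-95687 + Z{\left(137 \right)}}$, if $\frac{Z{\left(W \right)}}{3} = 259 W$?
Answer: $\frac{1}{10762} \approx 9.292 \cdot 10^{-5}$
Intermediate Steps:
$Z{\left(W \right)} = 777 W$ ($Z{\left(W \right)} = 3 \cdot 259 W = 777 W$)
$\frac{1}{-95687 + Z{\left(137 \right)}} = \frac{1}{-95687 + 777 \cdot 137} = \frac{1}{-95687 + 106449} = \frac{1}{10762}$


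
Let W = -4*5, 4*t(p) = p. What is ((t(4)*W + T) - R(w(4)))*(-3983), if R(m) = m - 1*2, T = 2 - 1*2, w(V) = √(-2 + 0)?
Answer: 71694 + 3983*I*√2 ≈ 71694.0 + 5632.8*I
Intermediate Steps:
w(V) = I*√2 (w(V) = √(-2) = I*√2)
t(p) = p/4
W = -20
T = 0 (T = 2 - 2 = 0)
R(m) = -2 + m (R(m) = m - 2 = -2 + m)
((t(4)*W + T) - R(w(4)))*(-3983) = ((((¼)*4)*(-20) + 0) - (-2 + I*√2))*(-3983) = ((1*(-20) + 0) + (2 - I*√2))*(-3983) = ((-20 + 0) + (2 - I*√2))*(-3983) = (-20 + (2 - I*√2))*(-3983) = (-18 - I*√2)*(-3983) = 71694 + 3983*I*√2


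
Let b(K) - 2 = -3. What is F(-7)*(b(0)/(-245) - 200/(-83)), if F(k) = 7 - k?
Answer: 98166/2905 ≈ 33.792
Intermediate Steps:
b(K) = -1 (b(K) = 2 - 3 = -1)
F(-7)*(b(0)/(-245) - 200/(-83)) = (7 - 1*(-7))*(-1/(-245) - 200/(-83)) = (7 + 7)*(-1*(-1/245) - 200*(-1/83)) = 14*(1/245 + 200/83) = 14*(49083/20335) = 98166/2905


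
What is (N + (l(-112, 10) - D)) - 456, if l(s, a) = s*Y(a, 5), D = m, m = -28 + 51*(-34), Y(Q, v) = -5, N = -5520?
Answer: -3654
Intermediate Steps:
m = -1762 (m = -28 - 1734 = -1762)
D = -1762
l(s, a) = -5*s (l(s, a) = s*(-5) = -5*s)
(N + (l(-112, 10) - D)) - 456 = (-5520 + (-5*(-112) - 1*(-1762))) - 456 = (-5520 + (560 + 1762)) - 456 = (-5520 + 2322) - 456 = -3198 - 456 = -3654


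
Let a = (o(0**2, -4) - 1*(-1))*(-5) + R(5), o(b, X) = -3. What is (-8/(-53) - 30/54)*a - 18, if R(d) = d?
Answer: -3827/159 ≈ -24.069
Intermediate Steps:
a = 15 (a = (-3 - 1*(-1))*(-5) + 5 = (-3 + 1)*(-5) + 5 = -2*(-5) + 5 = 10 + 5 = 15)
(-8/(-53) - 30/54)*a - 18 = (-8/(-53) - 30/54)*15 - 18 = (-8*(-1/53) - 30*1/54)*15 - 18 = (8/53 - 5/9)*15 - 18 = -193/477*15 - 18 = -965/159 - 18 = -3827/159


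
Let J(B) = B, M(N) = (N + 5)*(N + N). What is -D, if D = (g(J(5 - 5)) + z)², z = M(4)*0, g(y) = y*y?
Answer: 0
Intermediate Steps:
M(N) = 2*N*(5 + N) (M(N) = (5 + N)*(2*N) = 2*N*(5 + N))
g(y) = y²
z = 0 (z = (2*4*(5 + 4))*0 = (2*4*9)*0 = 72*0 = 0)
D = 0 (D = ((5 - 5)² + 0)² = (0² + 0)² = (0 + 0)² = 0² = 0)
-D = -1*0 = 0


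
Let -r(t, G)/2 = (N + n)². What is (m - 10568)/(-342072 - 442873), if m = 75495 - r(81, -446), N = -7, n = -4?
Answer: -65169/784945 ≈ -0.083024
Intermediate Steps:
r(t, G) = -242 (r(t, G) = -2*(-7 - 4)² = -2*(-11)² = -2*121 = -242)
m = 75737 (m = 75495 - 1*(-242) = 75495 + 242 = 75737)
(m - 10568)/(-342072 - 442873) = (75737 - 10568)/(-342072 - 442873) = 65169/(-784945) = 65169*(-1/784945) = -65169/784945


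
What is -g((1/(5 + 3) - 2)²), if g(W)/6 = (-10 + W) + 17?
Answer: -2019/32 ≈ -63.094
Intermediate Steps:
g(W) = 42 + 6*W (g(W) = 6*((-10 + W) + 17) = 6*(7 + W) = 42 + 6*W)
-g((1/(5 + 3) - 2)²) = -(42 + 6*(1/(5 + 3) - 2)²) = -(42 + 6*(1/8 - 2)²) = -(42 + 6*(⅛ - 2)²) = -(42 + 6*(-15/8)²) = -(42 + 6*(225/64)) = -(42 + 675/32) = -1*2019/32 = -2019/32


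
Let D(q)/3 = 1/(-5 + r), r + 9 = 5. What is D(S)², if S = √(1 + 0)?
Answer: ⅑ ≈ 0.11111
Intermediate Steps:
r = -4 (r = -9 + 5 = -4)
S = 1 (S = √1 = 1)
D(q) = -⅓ (D(q) = 3/(-5 - 4) = 3/(-9) = 3*(-⅑) = -⅓)
D(S)² = (-⅓)² = ⅑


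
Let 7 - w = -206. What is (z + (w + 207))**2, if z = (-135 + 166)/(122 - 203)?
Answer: 1155252121/6561 ≈ 1.7608e+5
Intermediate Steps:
w = 213 (w = 7 - 1*(-206) = 7 + 206 = 213)
z = -31/81 (z = 31/(-81) = 31*(-1/81) = -31/81 ≈ -0.38272)
(z + (w + 207))**2 = (-31/81 + (213 + 207))**2 = (-31/81 + 420)**2 = (33989/81)**2 = 1155252121/6561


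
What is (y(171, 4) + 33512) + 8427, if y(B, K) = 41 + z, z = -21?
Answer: 41959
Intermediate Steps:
y(B, K) = 20 (y(B, K) = 41 - 21 = 20)
(y(171, 4) + 33512) + 8427 = (20 + 33512) + 8427 = 33532 + 8427 = 41959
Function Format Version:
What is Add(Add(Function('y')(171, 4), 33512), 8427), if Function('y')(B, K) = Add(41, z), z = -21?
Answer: 41959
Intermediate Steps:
Function('y')(B, K) = 20 (Function('y')(B, K) = Add(41, -21) = 20)
Add(Add(Function('y')(171, 4), 33512), 8427) = Add(Add(20, 33512), 8427) = Add(33532, 8427) = 41959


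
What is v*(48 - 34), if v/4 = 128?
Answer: 7168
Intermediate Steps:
v = 512 (v = 4*128 = 512)
v*(48 - 34) = 512*(48 - 34) = 512*14 = 7168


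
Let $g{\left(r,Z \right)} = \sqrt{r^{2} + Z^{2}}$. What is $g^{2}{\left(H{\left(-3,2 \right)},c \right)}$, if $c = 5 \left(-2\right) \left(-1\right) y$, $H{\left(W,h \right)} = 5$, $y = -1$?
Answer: $125$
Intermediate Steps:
$c = -10$ ($c = 5 \left(-2\right) \left(-1\right) \left(-1\right) = \left(-10\right) \left(-1\right) \left(-1\right) = 10 \left(-1\right) = -10$)
$g{\left(r,Z \right)} = \sqrt{Z^{2} + r^{2}}$
$g^{2}{\left(H{\left(-3,2 \right)},c \right)} = \left(\sqrt{\left(-10\right)^{2} + 5^{2}}\right)^{2} = \left(\sqrt{100 + 25}\right)^{2} = \left(\sqrt{125}\right)^{2} = \left(5 \sqrt{5}\right)^{2} = 125$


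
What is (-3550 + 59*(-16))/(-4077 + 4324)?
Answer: -4494/247 ≈ -18.194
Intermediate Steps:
(-3550 + 59*(-16))/(-4077 + 4324) = (-3550 - 944)/247 = -4494*1/247 = -4494/247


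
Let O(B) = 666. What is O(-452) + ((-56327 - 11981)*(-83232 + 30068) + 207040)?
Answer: 3631734218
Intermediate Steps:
O(-452) + ((-56327 - 11981)*(-83232 + 30068) + 207040) = 666 + ((-56327 - 11981)*(-83232 + 30068) + 207040) = 666 + (-68308*(-53164) + 207040) = 666 + (3631526512 + 207040) = 666 + 3631733552 = 3631734218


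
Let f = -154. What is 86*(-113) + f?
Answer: -9872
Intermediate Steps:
86*(-113) + f = 86*(-113) - 154 = -9718 - 154 = -9872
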